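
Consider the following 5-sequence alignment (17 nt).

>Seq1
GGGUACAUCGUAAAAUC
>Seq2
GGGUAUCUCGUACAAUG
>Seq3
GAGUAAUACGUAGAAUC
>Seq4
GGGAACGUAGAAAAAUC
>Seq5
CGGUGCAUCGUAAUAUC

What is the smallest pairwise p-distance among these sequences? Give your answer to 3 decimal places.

Pairwise Hamming distances:
  Seq1 vs Seq2: 4
  Seq1 vs Seq3: 5
  Seq1 vs Seq4: 4
  Seq1 vs Seq5: 3
  Seq2 vs Seq3: 6
  Seq2 vs Seq4: 7
  Seq2 vs Seq5: 7
  Seq3 vs Seq4: 8
  Seq3 vs Seq5: 8
  Seq4 vs Seq5: 7
The smallest is 3 mismatches, between Seq1 and Seq5; p = 3/17 = 0.176.

0.176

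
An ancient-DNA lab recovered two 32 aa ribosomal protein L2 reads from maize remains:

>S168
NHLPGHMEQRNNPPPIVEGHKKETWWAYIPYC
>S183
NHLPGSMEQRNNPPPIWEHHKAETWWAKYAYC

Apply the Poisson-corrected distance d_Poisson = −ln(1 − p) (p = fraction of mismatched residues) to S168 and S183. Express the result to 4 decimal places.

0.2469

Mismatches occur at site 6 (H→S), site 17 (V→W), site 19 (G→H), site 22 (K→A), site 28 (Y→K), site 29 (I→Y), site 30 (P→A).
p = 7/32 = 0.218750.
d = −ln(1 − 0.218750) = −ln(0.781250) = 0.2469.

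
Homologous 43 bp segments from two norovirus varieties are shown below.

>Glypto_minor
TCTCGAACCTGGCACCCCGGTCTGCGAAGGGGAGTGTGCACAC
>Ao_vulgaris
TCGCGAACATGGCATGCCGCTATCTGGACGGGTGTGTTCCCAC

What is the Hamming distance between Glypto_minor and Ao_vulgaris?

13

The sequences differ at positions 3 (T/G), 9 (C/A), 15 (C/T), 16 (C/G), 20 (G/C), 22 (C/A), 24 (G/C), 25 (C/T), 27 (A/G), 29 (G/C), 33 (A/T), 38 (G/T), 40 (A/C).
That gives 13 mismatches out of 43 aligned sites, so the Hamming distance is 13.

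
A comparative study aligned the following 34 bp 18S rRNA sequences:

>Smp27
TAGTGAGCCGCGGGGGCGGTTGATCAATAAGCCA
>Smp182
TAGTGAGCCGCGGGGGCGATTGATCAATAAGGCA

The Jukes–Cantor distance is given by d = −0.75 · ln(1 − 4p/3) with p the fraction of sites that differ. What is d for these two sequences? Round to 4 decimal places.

Mismatches occur at site 19 (G→A), site 32 (C→G).
p = 2/34 = 0.058824.
d = −0.75 · ln(1 − (4/3)·0.058824) = −0.75 · ln(0.921568) = −0.75 · (-0.081679) = 0.0613.

0.0613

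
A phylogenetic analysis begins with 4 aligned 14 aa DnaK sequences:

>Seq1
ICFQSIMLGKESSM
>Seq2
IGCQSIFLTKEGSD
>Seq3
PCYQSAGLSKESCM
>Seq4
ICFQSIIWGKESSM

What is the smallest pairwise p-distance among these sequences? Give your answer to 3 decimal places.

0.143

Pairwise Hamming distances:
  Seq1 vs Seq2: 6
  Seq1 vs Seq3: 6
  Seq1 vs Seq4: 2
  Seq2 vs Seq3: 9
  Seq2 vs Seq4: 7
  Seq3 vs Seq4: 7
The smallest is 2 mismatches, between Seq1 and Seq4; p = 2/14 = 0.143.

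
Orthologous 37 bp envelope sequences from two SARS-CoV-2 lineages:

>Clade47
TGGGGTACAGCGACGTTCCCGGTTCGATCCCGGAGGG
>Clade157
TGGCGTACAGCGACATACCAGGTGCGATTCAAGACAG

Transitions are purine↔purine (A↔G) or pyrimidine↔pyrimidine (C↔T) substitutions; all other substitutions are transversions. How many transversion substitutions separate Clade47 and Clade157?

6

Mismatches occur at site 4 (G→C, transversion), site 15 (G→A, transition), site 17 (T→A, transversion), site 20 (C→A, transversion), site 24 (T→G, transversion), site 29 (C→T, transition), site 31 (C→A, transversion), site 32 (G→A, transition), site 35 (G→C, transversion), site 36 (G→A, transition).
Of the 10 differences, 4 transitions and 6 transversions, so the answer is 6.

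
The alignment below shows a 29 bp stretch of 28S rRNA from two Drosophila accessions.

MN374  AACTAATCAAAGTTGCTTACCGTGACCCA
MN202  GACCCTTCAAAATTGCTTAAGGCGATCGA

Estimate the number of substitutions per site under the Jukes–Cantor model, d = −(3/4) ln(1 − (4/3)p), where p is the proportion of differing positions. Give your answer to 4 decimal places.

0.4618

Differing sites — 1:A/G; 4:T/C; 5:A/C; 6:A/T; 12:G/A; 20:C/A; 21:C/G; 23:T/C; 26:C/T; 28:C/G.
p = 10/29 = 0.344828.
d = −0.75 · ln(1 − (4/3)·0.344828) = −0.75 · ln(0.540229) = −0.75 · (-0.615762) = 0.4618.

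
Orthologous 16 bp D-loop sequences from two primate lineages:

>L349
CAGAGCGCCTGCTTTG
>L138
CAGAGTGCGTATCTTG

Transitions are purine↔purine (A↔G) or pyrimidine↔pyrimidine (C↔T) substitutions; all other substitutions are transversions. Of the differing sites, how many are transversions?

Mismatches occur at site 6 (C→T, transition), site 9 (C→G, transversion), site 11 (G→A, transition), site 12 (C→T, transition), site 13 (T→C, transition).
Of the 5 differences, 4 transitions and 1 transversion, so the answer is 1.

1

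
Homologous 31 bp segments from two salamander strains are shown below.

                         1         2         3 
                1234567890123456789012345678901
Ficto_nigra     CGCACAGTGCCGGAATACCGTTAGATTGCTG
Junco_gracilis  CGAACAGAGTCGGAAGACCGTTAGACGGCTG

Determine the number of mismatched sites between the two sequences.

Differing sites — 3:C/A; 8:T/A; 10:C/T; 16:T/G; 26:T/C; 27:T/G.
That gives 6 mismatches out of 31 aligned sites, so the Hamming distance is 6.

6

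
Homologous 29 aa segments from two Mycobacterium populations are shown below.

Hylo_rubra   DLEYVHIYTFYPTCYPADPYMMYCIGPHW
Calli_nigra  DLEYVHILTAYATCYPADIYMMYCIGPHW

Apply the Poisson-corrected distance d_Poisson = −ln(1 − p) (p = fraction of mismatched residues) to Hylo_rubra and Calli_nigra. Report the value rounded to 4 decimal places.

0.1484

Differing sites — 8:Y/L; 10:F/A; 12:P/A; 19:P/I.
p = 4/29 = 0.137931.
d = −ln(1 − 0.137931) = −ln(0.862069) = 0.1484.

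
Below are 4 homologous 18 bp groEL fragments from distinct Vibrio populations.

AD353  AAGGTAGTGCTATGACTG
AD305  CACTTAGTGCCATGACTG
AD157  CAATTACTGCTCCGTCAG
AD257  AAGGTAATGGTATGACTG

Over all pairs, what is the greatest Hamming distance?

9

Pairwise Hamming distances:
  AD353 vs AD305: 4
  AD353 vs AD157: 8
  AD353 vs AD257: 2
  AD305 vs AD157: 7
  AD305 vs AD257: 6
  AD157 vs AD257: 9
The largest is 9, between AD157 and AD257.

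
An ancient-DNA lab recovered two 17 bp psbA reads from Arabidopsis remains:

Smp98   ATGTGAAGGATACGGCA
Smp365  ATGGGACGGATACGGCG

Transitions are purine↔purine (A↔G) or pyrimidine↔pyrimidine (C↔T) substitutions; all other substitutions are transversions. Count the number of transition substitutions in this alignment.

The sequences differ at positions 4 (T/G, transversion), 7 (A/C, transversion), 17 (A/G, transition).
Of the 3 differences, 1 transition and 2 transversions, so the answer is 1.

1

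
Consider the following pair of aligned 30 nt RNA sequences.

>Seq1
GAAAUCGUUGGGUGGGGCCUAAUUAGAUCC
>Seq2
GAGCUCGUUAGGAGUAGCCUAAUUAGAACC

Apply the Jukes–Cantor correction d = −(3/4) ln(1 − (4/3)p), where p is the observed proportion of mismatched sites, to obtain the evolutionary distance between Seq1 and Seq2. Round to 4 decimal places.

0.2795

Differing sites — 3:A/G; 4:A/C; 10:G/A; 13:U/A; 15:G/U; 16:G/A; 28:U/A.
p = 7/30 = 0.233333.
d = −0.75 · ln(1 − (4/3)·0.233333) = −0.75 · ln(0.688889) = −0.75 · (-0.372675) = 0.2795.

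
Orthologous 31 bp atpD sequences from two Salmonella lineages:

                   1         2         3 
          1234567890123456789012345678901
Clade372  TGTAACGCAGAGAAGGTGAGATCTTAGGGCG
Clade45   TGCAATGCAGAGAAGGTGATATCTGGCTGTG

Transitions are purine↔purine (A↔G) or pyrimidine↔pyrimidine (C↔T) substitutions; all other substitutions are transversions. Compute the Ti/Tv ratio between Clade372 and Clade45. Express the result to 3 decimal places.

1.000

Mismatches occur at site 3 (T→C, transition), site 6 (C→T, transition), site 20 (G→T, transversion), site 25 (T→G, transversion), site 26 (A→G, transition), site 27 (G→C, transversion), site 28 (G→T, transversion), site 30 (C→T, transition).
Of the 8 differences, 4 transitions and 4 transversions, so Ti/Tv = 4/4 = 1.000.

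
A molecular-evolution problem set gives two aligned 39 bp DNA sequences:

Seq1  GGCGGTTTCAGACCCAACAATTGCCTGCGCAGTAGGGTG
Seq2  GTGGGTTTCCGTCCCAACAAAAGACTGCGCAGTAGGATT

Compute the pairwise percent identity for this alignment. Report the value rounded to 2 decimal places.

76.92%

Mismatches occur at site 2 (G→T), site 3 (C→G), site 10 (A→C), site 12 (A→T), site 21 (T→A), site 22 (T→A), site 24 (C→A), site 37 (G→A), site 39 (G→T).
30 of the 39 sites match, so the percent identity is 30/39 × 100 = 76.92%.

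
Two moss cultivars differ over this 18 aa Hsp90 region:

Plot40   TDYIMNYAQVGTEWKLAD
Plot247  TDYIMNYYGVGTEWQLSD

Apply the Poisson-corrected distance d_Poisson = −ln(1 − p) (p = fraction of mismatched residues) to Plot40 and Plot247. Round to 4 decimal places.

0.2513

The sequences differ at positions 8 (A/Y), 9 (Q/G), 15 (K/Q), 17 (A/S).
p = 4/18 = 0.222222.
d = −ln(1 − 0.222222) = −ln(0.777778) = 0.2513.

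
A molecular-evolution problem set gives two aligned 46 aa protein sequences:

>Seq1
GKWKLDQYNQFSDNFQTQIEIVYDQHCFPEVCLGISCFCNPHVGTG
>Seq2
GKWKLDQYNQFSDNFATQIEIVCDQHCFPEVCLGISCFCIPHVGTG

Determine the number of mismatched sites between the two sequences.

Mismatches occur at site 16 (Q→A), site 23 (Y→C), site 40 (N→I).
That gives 3 mismatches out of 46 aligned sites, so the Hamming distance is 3.

3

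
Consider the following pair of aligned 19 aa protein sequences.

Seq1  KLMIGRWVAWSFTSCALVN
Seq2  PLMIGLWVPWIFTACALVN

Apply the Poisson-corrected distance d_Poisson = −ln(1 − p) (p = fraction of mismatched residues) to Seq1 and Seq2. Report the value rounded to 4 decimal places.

0.3054

Mismatches occur at site 1 (K/P), site 6 (R/L), site 9 (A/P), site 11 (S/I), site 14 (S/A).
p = 5/19 = 0.263158.
d = −ln(1 − 0.263158) = −ln(0.736842) = 0.3054.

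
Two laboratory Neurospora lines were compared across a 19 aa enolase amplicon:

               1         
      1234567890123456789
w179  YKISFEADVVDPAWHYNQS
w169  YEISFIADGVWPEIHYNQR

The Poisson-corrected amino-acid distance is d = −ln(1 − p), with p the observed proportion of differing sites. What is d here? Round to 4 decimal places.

Mismatches occur at site 2 (K↔E), site 6 (E↔I), site 9 (V↔G), site 11 (D↔W), site 13 (A↔E), site 14 (W↔I), site 19 (S↔R).
p = 7/19 = 0.368421.
d = −ln(1 − 0.368421) = −ln(0.631579) = 0.4595.

0.4595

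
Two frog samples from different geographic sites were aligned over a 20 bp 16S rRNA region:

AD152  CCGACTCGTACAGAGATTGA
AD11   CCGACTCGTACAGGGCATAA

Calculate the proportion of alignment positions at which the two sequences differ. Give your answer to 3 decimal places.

The sequences differ at positions 14 (A/G), 16 (A/C), 17 (T/A), 19 (G/A).
There are 4 differences over 20 sites, so p = 4/20 = 0.200.

0.200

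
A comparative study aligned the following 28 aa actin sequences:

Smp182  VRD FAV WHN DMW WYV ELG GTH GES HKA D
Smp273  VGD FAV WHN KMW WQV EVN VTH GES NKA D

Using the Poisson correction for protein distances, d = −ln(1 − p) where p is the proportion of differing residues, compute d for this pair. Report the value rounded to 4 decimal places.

Mismatches occur at site 2 (R/G), site 10 (D/K), site 14 (Y/Q), site 17 (L/V), site 18 (G/N), site 19 (G/V), site 25 (H/N).
p = 7/28 = 0.250000.
d = −ln(1 − 0.250000) = −ln(0.750000) = 0.2877.

0.2877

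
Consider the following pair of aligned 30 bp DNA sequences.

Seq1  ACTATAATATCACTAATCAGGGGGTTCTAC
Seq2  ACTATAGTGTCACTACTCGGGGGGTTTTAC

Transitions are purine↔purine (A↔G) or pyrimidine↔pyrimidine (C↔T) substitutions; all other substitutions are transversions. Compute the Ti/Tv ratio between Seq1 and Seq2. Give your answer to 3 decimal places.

Differing sites — 7:A/G (Ti); 9:A/G (Ti); 16:A/C (Tv); 19:A/G (Ti); 27:C/T (Ti).
Of the 5 differences, 4 transitions and 1 transversion, so Ti/Tv = 4/1 = 4.000.

4.000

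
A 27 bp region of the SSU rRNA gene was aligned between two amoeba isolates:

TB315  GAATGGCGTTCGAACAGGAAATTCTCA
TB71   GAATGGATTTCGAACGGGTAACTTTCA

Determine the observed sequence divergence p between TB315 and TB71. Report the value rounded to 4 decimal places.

0.2222

Differing sites — 7:C/A; 8:G/T; 16:A/G; 19:A/T; 22:T/C; 24:C/T.
There are 6 differences over 27 sites, so p = 6/27 = 0.2222.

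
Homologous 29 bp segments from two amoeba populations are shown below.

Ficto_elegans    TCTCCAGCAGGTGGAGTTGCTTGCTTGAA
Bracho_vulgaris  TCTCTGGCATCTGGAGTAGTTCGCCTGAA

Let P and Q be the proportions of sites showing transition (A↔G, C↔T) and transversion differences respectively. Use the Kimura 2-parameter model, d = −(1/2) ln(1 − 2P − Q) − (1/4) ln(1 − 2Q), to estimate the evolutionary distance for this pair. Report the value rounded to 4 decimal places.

Mismatches occur at site 5 (C↔T, transition), site 6 (A↔G, transition), site 10 (G↔T, transversion), site 11 (G↔C, transversion), site 18 (T↔A, transversion), site 20 (C↔T, transition), site 22 (T↔C, transition), site 25 (T↔C, transition).
Of the 8 differences, 5 transitions and 3 transversions over 29 sites: P = 5/29 = 0.172414, Q = 3/29 = 0.103448.
d = −0.5·ln(0.551724) − 0.25·ln(0.793104) = −0.5·(-0.594707) − 0.25·(-0.231801) = 0.3553.

0.3553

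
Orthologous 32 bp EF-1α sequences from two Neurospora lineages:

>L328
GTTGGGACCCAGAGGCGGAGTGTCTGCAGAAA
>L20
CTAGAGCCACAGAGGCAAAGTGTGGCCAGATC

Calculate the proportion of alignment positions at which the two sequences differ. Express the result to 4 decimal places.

Mismatches occur at site 1 (G↔C), site 3 (T↔A), site 5 (G↔A), site 7 (A↔C), site 9 (C↔A), site 17 (G↔A), site 18 (G↔A), site 24 (C↔G), site 25 (T↔G), site 26 (G↔C), site 31 (A↔T), site 32 (A↔C).
There are 12 differences over 32 sites, so p = 12/32 = 0.3750.

0.3750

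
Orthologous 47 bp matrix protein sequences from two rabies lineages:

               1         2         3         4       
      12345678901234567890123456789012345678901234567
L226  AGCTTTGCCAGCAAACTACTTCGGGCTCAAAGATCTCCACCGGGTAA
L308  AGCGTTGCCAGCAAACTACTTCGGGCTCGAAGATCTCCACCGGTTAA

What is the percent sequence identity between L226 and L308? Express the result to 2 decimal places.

Differing sites — 4:T/G; 29:A/G; 44:G/T.
44 of the 47 sites match, so the percent identity is 44/47 × 100 = 93.62%.

93.62%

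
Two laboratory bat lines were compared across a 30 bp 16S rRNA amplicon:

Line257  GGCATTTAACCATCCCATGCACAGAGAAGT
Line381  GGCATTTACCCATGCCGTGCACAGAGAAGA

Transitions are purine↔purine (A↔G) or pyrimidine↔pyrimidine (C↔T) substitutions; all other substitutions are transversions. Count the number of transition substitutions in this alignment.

Differing sites — 9:A/C (Tv); 14:C/G (Tv); 17:A/G (Ti); 30:T/A (Tv).
Of the 4 differences, 1 transition and 3 transversions, so the answer is 1.

1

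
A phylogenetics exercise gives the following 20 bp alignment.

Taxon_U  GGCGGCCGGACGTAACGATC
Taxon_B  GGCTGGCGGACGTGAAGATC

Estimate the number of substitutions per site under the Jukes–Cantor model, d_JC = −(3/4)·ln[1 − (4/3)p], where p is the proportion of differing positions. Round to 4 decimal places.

0.2326

Mismatches occur at site 4 (G/T), site 6 (C/G), site 14 (A/G), site 16 (C/A).
p = 4/20 = 0.200000.
d = −0.75 · ln(1 − (4/3)·0.200000) = −0.75 · ln(0.733333) = −0.75 · (-0.310155) = 0.2326.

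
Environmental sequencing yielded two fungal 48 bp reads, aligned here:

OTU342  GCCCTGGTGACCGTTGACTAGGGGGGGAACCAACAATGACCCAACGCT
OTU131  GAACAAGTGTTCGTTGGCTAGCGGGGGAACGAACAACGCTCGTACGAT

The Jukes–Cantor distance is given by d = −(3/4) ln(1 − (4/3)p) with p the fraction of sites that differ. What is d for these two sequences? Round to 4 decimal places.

0.4042

The sequences differ at positions 2 (C/A), 3 (C/A), 5 (T/A), 6 (G/A), 10 (A/T), 11 (C/T), 17 (A/G), 22 (G/C), 31 (C/G), 37 (T/C), 39 (A/C), 40 (C/T), 42 (C/G), 43 (A/T), 47 (C/A).
p = 15/48 = 0.312500.
d = −0.75 · ln(1 − (4/3)·0.312500) = −0.75 · ln(0.583333) = −0.75 · (-0.538997) = 0.4042.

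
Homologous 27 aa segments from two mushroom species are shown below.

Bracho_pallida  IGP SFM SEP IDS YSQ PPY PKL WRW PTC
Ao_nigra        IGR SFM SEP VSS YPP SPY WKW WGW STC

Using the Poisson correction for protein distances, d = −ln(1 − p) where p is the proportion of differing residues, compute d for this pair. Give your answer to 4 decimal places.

0.4626

Mismatches occur at site 3 (P→R), site 10 (I→V), site 11 (D→S), site 14 (S→P), site 15 (Q→P), site 16 (P→S), site 19 (P→W), site 21 (L→W), site 23 (R→G), site 25 (P→S).
p = 10/27 = 0.370370.
d = −ln(1 − 0.370370) = −ln(0.629630) = 0.4626.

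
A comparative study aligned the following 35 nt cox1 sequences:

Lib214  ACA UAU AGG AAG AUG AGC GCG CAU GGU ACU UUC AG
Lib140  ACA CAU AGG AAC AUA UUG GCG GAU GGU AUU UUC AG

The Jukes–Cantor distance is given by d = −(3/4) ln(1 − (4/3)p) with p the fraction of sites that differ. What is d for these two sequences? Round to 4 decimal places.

Differing sites — 4:U/C; 12:G/C; 15:G/A; 16:A/U; 17:G/U; 18:C/G; 22:C/G; 29:C/U.
p = 8/35 = 0.228571.
d = −0.75 · ln(1 − (4/3)·0.228571) = −0.75 · ln(0.695239) = −0.75 · (-0.363500) = 0.2726.

0.2726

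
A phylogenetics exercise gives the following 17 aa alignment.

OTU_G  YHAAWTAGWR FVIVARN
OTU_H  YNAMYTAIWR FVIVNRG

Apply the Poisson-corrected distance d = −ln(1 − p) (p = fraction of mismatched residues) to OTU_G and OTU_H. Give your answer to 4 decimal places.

The sequences differ at positions 2 (H/N), 4 (A/M), 5 (W/Y), 8 (G/I), 15 (A/N), 17 (N/G).
p = 6/17 = 0.352941.
d = −ln(1 − 0.352941) = −ln(0.647059) = 0.4353.

0.4353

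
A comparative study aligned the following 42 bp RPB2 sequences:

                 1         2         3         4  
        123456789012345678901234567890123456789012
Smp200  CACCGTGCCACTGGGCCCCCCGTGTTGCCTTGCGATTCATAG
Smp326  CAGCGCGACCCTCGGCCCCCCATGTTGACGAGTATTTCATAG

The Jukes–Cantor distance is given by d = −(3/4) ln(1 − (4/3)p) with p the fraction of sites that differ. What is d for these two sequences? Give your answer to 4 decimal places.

Differing sites — 3:C/G; 6:T/C; 8:C/A; 10:A/C; 13:G/C; 22:G/A; 28:C/A; 30:T/G; 31:T/A; 33:C/T; 34:G/A; 35:A/T.
p = 12/42 = 0.285714.
d = −0.75 · ln(1 − (4/3)·0.285714) = −0.75 · ln(0.619048) = −0.75 · (-0.479572) = 0.3597.

0.3597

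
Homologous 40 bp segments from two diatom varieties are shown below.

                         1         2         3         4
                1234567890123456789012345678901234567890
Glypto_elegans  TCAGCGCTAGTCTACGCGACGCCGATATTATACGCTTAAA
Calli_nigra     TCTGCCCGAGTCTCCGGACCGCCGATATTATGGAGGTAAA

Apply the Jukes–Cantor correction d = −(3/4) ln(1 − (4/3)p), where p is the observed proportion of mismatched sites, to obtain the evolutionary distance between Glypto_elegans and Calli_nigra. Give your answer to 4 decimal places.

0.3831

The sequences differ at positions 3 (A/T), 6 (G/C), 8 (T/G), 14 (A/C), 17 (C/G), 18 (G/A), 19 (A/C), 32 (A/G), 33 (C/G), 34 (G/A), 35 (C/G), 36 (T/G).
p = 12/40 = 0.300000.
d = −0.75 · ln(1 − (4/3)·0.300000) = −0.75 · ln(0.600000) = −0.75 · (-0.510826) = 0.3831.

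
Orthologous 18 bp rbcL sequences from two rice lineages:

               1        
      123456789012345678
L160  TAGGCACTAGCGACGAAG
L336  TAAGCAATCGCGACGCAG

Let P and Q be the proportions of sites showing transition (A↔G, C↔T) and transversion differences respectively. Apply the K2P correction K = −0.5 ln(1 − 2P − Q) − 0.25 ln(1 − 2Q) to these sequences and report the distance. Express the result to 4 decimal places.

Differing sites — 3:G/A (Ti); 7:C/A (Tv); 9:A/C (Tv); 16:A/C (Tv).
Of the 4 differences, 1 transition and 3 transversions over 18 sites: P = 1/18 = 0.055556, Q = 3/18 = 0.166667.
d = −0.5·ln(0.722221) − 0.25·ln(0.666666) = −0.5·(-0.325424) − 0.25·(-0.405466) = 0.2641.

0.2641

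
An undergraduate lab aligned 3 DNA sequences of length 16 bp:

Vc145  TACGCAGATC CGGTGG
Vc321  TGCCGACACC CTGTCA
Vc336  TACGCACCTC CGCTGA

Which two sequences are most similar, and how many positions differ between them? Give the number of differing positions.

Pairwise Hamming distances:
  Vc145 vs Vc321: 8
  Vc145 vs Vc336: 4
  Vc321 vs Vc336: 8
The smallest is 4, between Vc145 and Vc336.

4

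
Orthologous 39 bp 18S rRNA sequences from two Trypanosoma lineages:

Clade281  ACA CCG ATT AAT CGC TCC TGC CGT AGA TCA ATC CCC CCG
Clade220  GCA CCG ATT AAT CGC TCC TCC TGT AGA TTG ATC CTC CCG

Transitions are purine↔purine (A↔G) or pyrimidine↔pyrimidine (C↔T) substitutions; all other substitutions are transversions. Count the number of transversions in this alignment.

Differing sites — 1:A/G (Ti); 20:G/C (Tv); 22:C/T (Ti); 29:C/T (Ti); 30:A/G (Ti); 35:C/T (Ti).
Of the 6 differences, 5 transitions and 1 transversion, so the answer is 1.

1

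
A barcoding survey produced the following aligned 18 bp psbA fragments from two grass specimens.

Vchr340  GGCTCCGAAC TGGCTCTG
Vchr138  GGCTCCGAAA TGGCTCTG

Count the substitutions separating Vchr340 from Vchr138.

Differing sites — 10:C/A.
That gives 1 mismatch out of 18 aligned sites, so the Hamming distance is 1.

1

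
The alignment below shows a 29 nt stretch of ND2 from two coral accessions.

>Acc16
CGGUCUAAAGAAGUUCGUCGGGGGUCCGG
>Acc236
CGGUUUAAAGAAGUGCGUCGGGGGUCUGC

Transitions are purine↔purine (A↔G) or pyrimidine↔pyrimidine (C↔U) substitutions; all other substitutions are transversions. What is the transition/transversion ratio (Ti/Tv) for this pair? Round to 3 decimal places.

Mismatches occur at site 5 (C→U, transition), site 15 (U→G, transversion), site 27 (C→U, transition), site 29 (G→C, transversion).
Of the 4 differences, 2 transitions and 2 transversions, so Ti/Tv = 2/2 = 1.000.

1.000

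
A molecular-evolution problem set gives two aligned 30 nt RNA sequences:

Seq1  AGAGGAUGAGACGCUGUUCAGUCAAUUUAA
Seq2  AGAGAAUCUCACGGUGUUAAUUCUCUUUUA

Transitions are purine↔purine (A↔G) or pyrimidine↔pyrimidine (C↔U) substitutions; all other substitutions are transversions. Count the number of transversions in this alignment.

Mismatches occur at site 5 (G/A, transition), site 8 (G/C, transversion), site 9 (A/U, transversion), site 10 (G/C, transversion), site 14 (C/G, transversion), site 19 (C/A, transversion), site 21 (G/U, transversion), site 24 (A/U, transversion), site 25 (A/C, transversion), site 29 (A/U, transversion).
Of the 10 differences, 1 transition and 9 transversions, so the answer is 9.

9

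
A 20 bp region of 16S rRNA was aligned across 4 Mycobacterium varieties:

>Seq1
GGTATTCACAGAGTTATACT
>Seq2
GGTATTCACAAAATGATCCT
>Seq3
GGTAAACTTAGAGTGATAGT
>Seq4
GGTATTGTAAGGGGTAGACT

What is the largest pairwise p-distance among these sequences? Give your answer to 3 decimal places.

0.500

Pairwise Hamming distances:
  Seq1 vs Seq2: 4
  Seq1 vs Seq3: 6
  Seq1 vs Seq4: 6
  Seq2 vs Seq3: 8
  Seq2 vs Seq4: 10
  Seq3 vs Seq4: 9
The largest is 10 mismatches, between Seq2 and Seq4; p = 10/20 = 0.500.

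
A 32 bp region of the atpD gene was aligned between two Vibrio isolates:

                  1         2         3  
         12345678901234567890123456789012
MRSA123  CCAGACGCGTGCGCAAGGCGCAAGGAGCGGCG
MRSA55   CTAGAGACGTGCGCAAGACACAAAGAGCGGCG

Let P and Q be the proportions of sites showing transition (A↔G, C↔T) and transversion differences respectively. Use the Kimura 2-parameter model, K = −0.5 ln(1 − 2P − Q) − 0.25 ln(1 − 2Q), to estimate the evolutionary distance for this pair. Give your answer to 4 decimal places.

Mismatches occur at site 2 (C/T, transition), site 6 (C/G, transversion), site 7 (G/A, transition), site 18 (G/A, transition), site 20 (G/A, transition), site 24 (G/A, transition).
Of the 6 differences, 5 transitions and 1 transversion over 32 sites: P = 5/32 = 0.156250, Q = 1/32 = 0.031250.
d = −0.5·ln(0.656250) − 0.25·ln(0.937500) = −0.5·(-0.421213) − 0.25·(-0.064539) = 0.2267.

0.2267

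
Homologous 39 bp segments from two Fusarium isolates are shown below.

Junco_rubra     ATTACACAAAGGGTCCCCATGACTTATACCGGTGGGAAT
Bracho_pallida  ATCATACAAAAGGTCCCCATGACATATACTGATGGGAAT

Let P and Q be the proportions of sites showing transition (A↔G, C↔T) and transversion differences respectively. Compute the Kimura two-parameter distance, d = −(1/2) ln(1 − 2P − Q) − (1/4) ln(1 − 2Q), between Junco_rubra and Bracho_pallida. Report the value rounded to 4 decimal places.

The sequences differ at positions 3 (T/C, transition), 5 (C/T, transition), 11 (G/A, transition), 24 (T/A, transversion), 30 (C/T, transition), 32 (G/A, transition).
Of the 6 differences, 5 transitions and 1 transversion over 39 sites: P = 5/39 = 0.128205, Q = 1/39 = 0.025641.
d = −0.5·ln(0.717949) − 0.25·ln(0.948718) = −0.5·(-0.331357) − 0.25·(-0.052644) = 0.1788.

0.1788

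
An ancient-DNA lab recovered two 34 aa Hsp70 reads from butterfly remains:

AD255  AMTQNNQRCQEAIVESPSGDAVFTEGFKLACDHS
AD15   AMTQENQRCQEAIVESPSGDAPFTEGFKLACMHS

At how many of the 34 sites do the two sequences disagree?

3

Mismatches occur at site 5 (N/E), site 22 (V/P), site 32 (D/M).
That gives 3 mismatches out of 34 aligned sites, so the Hamming distance is 3.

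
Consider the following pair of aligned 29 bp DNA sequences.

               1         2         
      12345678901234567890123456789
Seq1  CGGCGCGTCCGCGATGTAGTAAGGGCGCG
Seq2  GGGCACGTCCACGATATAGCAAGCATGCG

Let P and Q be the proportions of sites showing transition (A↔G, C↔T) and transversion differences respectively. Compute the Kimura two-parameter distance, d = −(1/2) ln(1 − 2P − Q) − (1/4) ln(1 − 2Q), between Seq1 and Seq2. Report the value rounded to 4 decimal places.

Mismatches occur at site 1 (C/G, transversion), site 5 (G/A, transition), site 11 (G/A, transition), site 16 (G/A, transition), site 20 (T/C, transition), site 24 (G/C, transversion), site 25 (G/A, transition), site 26 (C/T, transition).
Of the 8 differences, 6 transitions and 2 transversions over 29 sites: P = 6/29 = 0.206897, Q = 2/29 = 0.068966.
d = −0.5·ln(0.517240) − 0.25·ln(0.862068) = −0.5·(-0.659248) − 0.25·(-0.148421) = 0.3667.

0.3667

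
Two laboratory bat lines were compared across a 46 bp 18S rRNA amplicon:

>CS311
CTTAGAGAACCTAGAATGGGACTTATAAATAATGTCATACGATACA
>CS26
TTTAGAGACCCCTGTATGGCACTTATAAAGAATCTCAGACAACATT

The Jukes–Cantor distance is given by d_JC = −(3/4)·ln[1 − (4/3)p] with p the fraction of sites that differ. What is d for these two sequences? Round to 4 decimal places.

0.3547

The sequences differ at positions 1 (C/T), 9 (A/C), 12 (T/C), 13 (A/T), 15 (A/T), 20 (G/C), 30 (T/G), 34 (G/C), 38 (T/G), 41 (G/A), 43 (T/C), 45 (C/T), 46 (A/T).
p = 13/46 = 0.282609.
d = −0.75 · ln(1 − (4/3)·0.282609) = −0.75 · ln(0.623188) = −0.75 · (-0.472907) = 0.3547.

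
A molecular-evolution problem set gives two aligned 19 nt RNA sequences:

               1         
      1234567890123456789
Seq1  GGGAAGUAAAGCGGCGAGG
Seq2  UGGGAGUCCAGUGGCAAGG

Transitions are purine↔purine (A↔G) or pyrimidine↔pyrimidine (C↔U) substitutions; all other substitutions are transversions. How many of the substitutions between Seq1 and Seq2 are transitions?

3

Differing sites — 1:G/U (Tv); 4:A/G (Ti); 8:A/C (Tv); 9:A/C (Tv); 12:C/U (Ti); 16:G/A (Ti).
Of the 6 differences, 3 transitions and 3 transversions, so the answer is 3.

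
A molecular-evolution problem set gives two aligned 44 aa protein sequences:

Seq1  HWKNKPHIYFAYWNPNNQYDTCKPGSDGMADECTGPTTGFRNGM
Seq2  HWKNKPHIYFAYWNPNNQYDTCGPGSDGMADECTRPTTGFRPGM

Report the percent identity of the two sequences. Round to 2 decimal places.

Mismatches occur at site 23 (K→G), site 35 (G→R), site 42 (N→P).
41 of the 44 sites match, so the percent identity is 41/44 × 100 = 93.18%.

93.18%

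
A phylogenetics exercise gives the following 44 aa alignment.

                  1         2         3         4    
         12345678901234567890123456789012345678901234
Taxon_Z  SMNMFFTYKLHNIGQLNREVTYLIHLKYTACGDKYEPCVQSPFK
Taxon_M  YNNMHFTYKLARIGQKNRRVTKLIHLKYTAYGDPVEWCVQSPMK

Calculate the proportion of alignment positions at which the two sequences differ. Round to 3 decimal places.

0.295

The sequences differ at positions 1 (S/Y), 2 (M/N), 5 (F/H), 11 (H/A), 12 (N/R), 16 (L/K), 19 (E/R), 22 (Y/K), 31 (C/Y), 34 (K/P), 35 (Y/V), 37 (P/W), 43 (F/M).
There are 13 differences over 44 sites, so p = 13/44 = 0.295.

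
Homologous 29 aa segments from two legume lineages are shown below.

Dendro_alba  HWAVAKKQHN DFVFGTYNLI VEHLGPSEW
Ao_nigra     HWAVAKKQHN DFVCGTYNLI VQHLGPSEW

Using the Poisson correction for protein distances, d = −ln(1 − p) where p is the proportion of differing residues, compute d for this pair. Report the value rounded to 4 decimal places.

Differing sites — 14:F/C; 22:E/Q.
p = 2/29 = 0.068966.
d = −ln(1 − 0.068966) = −ln(0.931034) = 0.0715.

0.0715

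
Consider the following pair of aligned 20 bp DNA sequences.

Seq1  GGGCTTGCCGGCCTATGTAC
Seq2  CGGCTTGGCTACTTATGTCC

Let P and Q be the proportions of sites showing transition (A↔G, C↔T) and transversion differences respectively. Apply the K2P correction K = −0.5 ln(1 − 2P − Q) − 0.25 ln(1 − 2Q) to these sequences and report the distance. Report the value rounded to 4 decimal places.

Mismatches occur at site 1 (G→C, transversion), site 8 (C→G, transversion), site 10 (G→T, transversion), site 11 (G→A, transition), site 13 (C→T, transition), site 19 (A→C, transversion).
Of the 6 differences, 2 transitions and 4 transversions over 20 sites: P = 2/20 = 0.100000, Q = 4/20 = 0.200000.
d = −0.5·ln(0.600000) − 0.25·ln(0.600000) = −0.5·(-0.510826) − 0.25·(-0.510826) = 0.3831.

0.3831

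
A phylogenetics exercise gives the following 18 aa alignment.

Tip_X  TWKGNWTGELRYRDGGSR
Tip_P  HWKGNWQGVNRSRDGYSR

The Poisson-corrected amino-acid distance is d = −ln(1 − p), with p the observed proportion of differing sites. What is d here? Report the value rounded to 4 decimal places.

0.4055

Differing sites — 1:T/H; 7:T/Q; 9:E/V; 10:L/N; 12:Y/S; 16:G/Y.
p = 6/18 = 0.333333.
d = −ln(1 − 0.333333) = −ln(0.666667) = 0.4055.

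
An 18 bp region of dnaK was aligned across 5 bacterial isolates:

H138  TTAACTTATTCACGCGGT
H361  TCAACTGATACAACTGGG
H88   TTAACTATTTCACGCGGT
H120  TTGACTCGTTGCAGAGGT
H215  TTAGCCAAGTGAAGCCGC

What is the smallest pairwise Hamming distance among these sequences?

2

Pairwise Hamming distances:
  H138 vs H361: 7
  H138 vs H88: 2
  H138 vs H120: 7
  H138 vs H215: 8
  H361 vs H88: 8
  H361 vs H120: 10
  H361 vs H215: 11
  H88 vs H120: 7
  H88 vs H215: 8
  H120 vs H215: 10
The smallest is 2, between H138 and H88.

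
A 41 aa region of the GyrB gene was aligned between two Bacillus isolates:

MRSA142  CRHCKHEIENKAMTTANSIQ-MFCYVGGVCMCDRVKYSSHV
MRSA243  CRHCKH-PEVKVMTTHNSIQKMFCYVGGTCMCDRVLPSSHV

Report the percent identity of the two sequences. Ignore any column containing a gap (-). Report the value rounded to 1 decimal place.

Excluding the 2 gap columns leaves 39 comparable sites.
Differing sites — 8:I/P; 10:N/V; 12:A/V; 16:A/H; 29:V/T; 36:K/L; 37:Y/P.
32 of the 39 comparable sites match, so the percent identity is 32/39 × 100 = 82.1%.

82.1%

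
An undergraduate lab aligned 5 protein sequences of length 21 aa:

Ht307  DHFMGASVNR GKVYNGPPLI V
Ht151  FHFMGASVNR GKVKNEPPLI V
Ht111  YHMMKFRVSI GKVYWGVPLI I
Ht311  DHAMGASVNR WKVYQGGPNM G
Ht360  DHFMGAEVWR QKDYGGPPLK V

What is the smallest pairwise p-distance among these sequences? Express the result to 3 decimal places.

Pairwise Hamming distances:
  Ht307 vs Ht151: 3
  Ht307 vs Ht111: 10
  Ht307 vs Ht311: 7
  Ht307 vs Ht360: 6
  Ht151 vs Ht111: 12
  Ht151 vs Ht311: 10
  Ht151 vs Ht360: 9
  Ht111 vs Ht311: 13
  Ht111 vs Ht360: 13
  Ht311 vs Ht360: 10
The smallest is 3 mismatches, between Ht307 and Ht151; p = 3/21 = 0.143.

0.143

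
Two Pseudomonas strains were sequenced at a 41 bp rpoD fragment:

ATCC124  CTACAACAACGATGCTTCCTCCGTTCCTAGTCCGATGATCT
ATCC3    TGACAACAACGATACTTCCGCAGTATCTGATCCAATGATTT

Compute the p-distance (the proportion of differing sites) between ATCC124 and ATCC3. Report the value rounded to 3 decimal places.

Mismatches occur at site 1 (C↔T), site 2 (T↔G), site 14 (G↔A), site 20 (T↔G), site 22 (C↔A), site 25 (T↔A), site 26 (C↔T), site 29 (A↔G), site 30 (G↔A), site 34 (G↔A), site 40 (C↔T).
There are 11 differences over 41 sites, so p = 11/41 = 0.268.

0.268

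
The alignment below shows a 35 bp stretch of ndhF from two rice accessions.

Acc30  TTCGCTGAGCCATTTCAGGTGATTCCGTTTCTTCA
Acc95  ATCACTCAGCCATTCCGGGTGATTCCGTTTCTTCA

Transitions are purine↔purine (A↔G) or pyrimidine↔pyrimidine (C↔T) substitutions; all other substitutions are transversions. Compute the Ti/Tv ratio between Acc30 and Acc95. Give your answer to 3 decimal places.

Differing sites — 1:T/A (Tv); 4:G/A (Ti); 7:G/C (Tv); 15:T/C (Ti); 17:A/G (Ti).
Of the 5 differences, 3 transitions and 2 transversions, so Ti/Tv = 3/2 = 1.500.

1.500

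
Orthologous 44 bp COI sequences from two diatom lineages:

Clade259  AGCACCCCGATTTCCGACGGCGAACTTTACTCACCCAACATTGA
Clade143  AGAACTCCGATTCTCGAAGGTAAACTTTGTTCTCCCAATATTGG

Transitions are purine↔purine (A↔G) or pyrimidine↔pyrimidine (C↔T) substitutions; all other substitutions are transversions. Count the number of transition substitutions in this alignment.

9

Mismatches occur at site 3 (C/A, transversion), site 6 (C/T, transition), site 13 (T/C, transition), site 14 (C/T, transition), site 18 (C/A, transversion), site 21 (C/T, transition), site 22 (G/A, transition), site 29 (A/G, transition), site 30 (C/T, transition), site 33 (A/T, transversion), site 39 (C/T, transition), site 44 (A/G, transition).
Of the 12 differences, 9 transitions and 3 transversions, so the answer is 9.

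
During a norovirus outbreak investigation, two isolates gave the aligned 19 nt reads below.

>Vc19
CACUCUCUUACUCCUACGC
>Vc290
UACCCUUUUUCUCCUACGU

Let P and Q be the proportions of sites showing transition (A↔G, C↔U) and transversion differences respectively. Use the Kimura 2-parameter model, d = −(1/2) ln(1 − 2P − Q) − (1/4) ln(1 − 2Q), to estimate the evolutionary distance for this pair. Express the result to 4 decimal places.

0.3487

The sequences differ at positions 1 (C/U, transition), 4 (U/C, transition), 7 (C/U, transition), 10 (A/U, transversion), 19 (C/U, transition).
Of the 5 differences, 4 transitions and 1 transversion over 19 sites: P = 4/19 = 0.210526, Q = 1/19 = 0.052632.
d = −0.5·ln(0.526316) − 0.25·ln(0.894736) = −0.5·(-0.641853) − 0.25·(-0.111227) = 0.3487.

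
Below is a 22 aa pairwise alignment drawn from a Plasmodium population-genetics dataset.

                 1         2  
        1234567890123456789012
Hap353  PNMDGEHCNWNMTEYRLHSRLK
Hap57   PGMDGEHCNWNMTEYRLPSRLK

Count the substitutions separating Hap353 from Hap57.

The sequences differ at positions 2 (N/G), 18 (H/P).
That gives 2 mismatches out of 22 aligned sites, so the Hamming distance is 2.

2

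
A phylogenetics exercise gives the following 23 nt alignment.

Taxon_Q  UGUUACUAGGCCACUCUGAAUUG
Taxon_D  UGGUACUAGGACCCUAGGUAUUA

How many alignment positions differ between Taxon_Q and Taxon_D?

Differing sites — 3:U/G; 11:C/A; 13:A/C; 16:C/A; 17:U/G; 19:A/U; 23:G/A.
That gives 7 mismatches out of 23 aligned sites, so the Hamming distance is 7.

7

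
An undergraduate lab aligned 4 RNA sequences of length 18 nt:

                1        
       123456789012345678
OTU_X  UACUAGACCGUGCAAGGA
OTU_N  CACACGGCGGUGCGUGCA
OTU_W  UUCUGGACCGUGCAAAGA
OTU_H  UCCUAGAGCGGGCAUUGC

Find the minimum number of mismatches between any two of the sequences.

Pairwise Hamming distances:
  OTU_X vs OTU_N: 8
  OTU_X vs OTU_W: 3
  OTU_X vs OTU_H: 6
  OTU_N vs OTU_W: 10
  OTU_N vs OTU_H: 12
  OTU_W vs OTU_H: 7
The smallest is 3, between OTU_X and OTU_W.

3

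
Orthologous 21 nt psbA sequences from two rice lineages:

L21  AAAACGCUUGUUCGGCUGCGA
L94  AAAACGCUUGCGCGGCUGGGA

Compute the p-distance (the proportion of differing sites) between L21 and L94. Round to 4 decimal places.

0.1429

The sequences differ at positions 11 (U/C), 12 (U/G), 19 (C/G).
There are 3 differences over 21 sites, so p = 3/21 = 0.1429.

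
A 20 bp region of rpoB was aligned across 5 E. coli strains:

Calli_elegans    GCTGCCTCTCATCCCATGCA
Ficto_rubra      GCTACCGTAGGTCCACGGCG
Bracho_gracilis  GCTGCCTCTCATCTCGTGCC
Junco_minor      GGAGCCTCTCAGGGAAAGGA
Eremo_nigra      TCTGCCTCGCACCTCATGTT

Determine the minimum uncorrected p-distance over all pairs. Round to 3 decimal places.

Pairwise Hamming distances:
  Calli_elegans vs Ficto_rubra: 10
  Calli_elegans vs Bracho_gracilis: 3
  Calli_elegans vs Junco_minor: 8
  Calli_elegans vs Eremo_nigra: 6
  Ficto_rubra vs Bracho_gracilis: 11
  Ficto_rubra vs Junco_minor: 15
  Ficto_rubra vs Eremo_nigra: 14
  Bracho_gracilis vs Junco_minor: 10
  Bracho_gracilis vs Eremo_nigra: 6
  Junco_minor vs Eremo_nigra: 11
The smallest is 3 mismatches, between Calli_elegans and Bracho_gracilis; p = 3/20 = 0.150.

0.150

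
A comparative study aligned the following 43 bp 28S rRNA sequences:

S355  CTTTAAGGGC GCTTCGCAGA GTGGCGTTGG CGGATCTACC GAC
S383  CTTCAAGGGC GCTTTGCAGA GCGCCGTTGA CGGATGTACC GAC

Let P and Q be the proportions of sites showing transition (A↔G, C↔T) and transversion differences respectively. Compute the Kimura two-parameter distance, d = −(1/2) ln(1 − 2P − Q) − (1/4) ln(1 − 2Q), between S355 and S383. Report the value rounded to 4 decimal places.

0.1568

Differing sites — 4:T/C (Ti); 15:C/T (Ti); 22:T/C (Ti); 24:G/C (Tv); 30:G/A (Ti); 36:C/G (Tv).
Of the 6 differences, 4 transitions and 2 transversions over 43 sites: P = 4/43 = 0.093023, Q = 2/43 = 0.046512.
d = −0.5·ln(0.767442) − 0.25·ln(0.906976) = −0.5·(-0.264692) − 0.25·(-0.097639) = 0.1568.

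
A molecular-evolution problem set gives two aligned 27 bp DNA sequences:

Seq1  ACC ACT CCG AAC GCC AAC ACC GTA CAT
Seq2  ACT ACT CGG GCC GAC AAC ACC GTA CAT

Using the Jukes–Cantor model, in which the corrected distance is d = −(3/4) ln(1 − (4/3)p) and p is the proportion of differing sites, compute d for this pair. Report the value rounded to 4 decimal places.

0.2127

The sequences differ at positions 3 (C/T), 8 (C/G), 10 (A/G), 11 (A/C), 14 (C/A).
p = 5/27 = 0.185185.
d = −0.75 · ln(1 − (4/3)·0.185185) = −0.75 · ln(0.753087) = −0.75 · (-0.283575) = 0.2127.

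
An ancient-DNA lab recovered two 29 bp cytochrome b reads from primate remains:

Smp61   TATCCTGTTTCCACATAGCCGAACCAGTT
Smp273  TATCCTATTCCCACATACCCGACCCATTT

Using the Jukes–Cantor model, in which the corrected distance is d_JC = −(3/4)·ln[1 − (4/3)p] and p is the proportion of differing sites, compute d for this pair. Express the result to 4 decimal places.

0.1959

Mismatches occur at site 7 (G↔A), site 10 (T↔C), site 18 (G↔C), site 23 (A↔C), site 27 (G↔T).
p = 5/29 = 0.172414.
d = −0.75 · ln(1 − (4/3)·0.172414) = −0.75 · ln(0.770115) = −0.75 · (-0.261215) = 0.1959.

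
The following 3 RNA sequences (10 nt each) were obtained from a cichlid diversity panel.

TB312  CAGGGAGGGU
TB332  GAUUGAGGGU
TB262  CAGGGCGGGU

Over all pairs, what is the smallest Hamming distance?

1

Pairwise Hamming distances:
  TB312 vs TB332: 3
  TB312 vs TB262: 1
  TB332 vs TB262: 4
The smallest is 1, between TB312 and TB262.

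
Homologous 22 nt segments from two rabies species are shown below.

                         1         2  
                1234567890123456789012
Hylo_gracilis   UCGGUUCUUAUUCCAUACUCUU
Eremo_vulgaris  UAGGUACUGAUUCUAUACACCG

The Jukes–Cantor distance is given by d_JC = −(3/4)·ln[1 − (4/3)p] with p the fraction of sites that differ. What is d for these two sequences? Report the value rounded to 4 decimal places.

Mismatches occur at site 2 (C↔A), site 6 (U↔A), site 9 (U↔G), site 14 (C↔U), site 19 (U↔A), site 21 (U↔C), site 22 (U↔G).
p = 7/22 = 0.318182.
d = −0.75 · ln(1 − (4/3)·0.318182) = −0.75 · ln(0.575757) = −0.75 · (-0.552070) = 0.4141.

0.4141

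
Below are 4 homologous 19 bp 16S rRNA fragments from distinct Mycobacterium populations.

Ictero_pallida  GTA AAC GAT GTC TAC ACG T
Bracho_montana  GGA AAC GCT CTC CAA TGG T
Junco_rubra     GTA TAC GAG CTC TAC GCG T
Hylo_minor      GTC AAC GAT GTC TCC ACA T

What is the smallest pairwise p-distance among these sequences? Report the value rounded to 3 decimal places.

Pairwise Hamming distances:
  Ictero_pallida vs Bracho_montana: 7
  Ictero_pallida vs Junco_rubra: 4
  Ictero_pallida vs Hylo_minor: 3
  Bracho_montana vs Junco_rubra: 8
  Bracho_montana vs Hylo_minor: 10
  Junco_rubra vs Hylo_minor: 7
The smallest is 3 mismatches, between Ictero_pallida and Hylo_minor; p = 3/19 = 0.158.

0.158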